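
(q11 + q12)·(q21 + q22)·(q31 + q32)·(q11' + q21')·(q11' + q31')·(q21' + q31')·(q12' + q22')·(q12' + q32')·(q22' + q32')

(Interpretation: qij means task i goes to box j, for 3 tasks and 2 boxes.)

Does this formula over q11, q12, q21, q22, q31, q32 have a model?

Try q11 = 1.
Unit clause (q21') forces q21 = 0.
Unit clause (q22) forces q22 = 1.
Unit clause (q31') forces q31 = 0.
Unit clause (q32) forces q32 = 1.
That conflicts with the unit clause (q32').
Undo q11 and try q11 = 0.
Unit clause (q12) forces q12 = 1.
Unit clause (q22') forces q22 = 0.
Unit clause (q21) forces q21 = 1.
Unit clause (q31') forces q31 = 0.
Unit clause (q32) forces q32 = 1.
That conflicts with the unit clause (q32').
Neither q11 = 1 nor q11 = 0 works.
No assignment satisfies every clause.

Unsatisfiable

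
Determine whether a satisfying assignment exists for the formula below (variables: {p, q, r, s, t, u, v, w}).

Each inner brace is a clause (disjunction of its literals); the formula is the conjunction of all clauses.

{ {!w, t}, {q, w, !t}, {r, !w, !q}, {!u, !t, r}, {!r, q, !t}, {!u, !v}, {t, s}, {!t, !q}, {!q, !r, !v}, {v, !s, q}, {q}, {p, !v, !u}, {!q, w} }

No

The clause (q) is unit, so q = true.
The clause (!t) is unit, so t = false.
The clause (!w) is unit, so w = false.
Now (w) is unsatisfied and unit — conflict.
No assignment satisfies every clause.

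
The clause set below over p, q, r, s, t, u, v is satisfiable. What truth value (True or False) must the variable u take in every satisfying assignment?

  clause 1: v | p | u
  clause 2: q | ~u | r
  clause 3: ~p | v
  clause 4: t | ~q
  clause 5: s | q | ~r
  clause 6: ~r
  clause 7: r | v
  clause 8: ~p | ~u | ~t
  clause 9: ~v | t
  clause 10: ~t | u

Suppose u = 0.
(~r) alone gives r = 0.
(v) alone gives v = 1.
(t) alone gives t = 1.
That conflicts with the unit clause (~t).
So every satisfying assignment has u = True.

True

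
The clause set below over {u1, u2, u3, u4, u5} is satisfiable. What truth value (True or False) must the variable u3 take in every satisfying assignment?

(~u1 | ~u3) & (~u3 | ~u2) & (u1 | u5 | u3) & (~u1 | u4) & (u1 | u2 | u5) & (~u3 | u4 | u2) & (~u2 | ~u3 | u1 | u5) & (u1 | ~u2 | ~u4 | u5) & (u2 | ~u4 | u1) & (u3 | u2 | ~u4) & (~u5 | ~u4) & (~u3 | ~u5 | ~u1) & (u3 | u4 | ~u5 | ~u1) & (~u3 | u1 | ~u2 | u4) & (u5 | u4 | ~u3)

False

Suppose u3 = 1.
(~u1) alone gives u1 = 0.
(~u2) alone gives u2 = 0.
(u5) alone gives u5 = 1.
(u4) alone gives u4 = 1.
That conflicts with the unit clause (~u4).
So every satisfying assignment has u3 = False.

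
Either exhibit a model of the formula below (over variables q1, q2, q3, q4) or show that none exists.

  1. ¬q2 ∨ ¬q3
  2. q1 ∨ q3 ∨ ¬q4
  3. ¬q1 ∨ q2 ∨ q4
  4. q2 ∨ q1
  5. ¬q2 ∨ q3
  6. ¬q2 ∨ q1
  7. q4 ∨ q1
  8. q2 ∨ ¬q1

Try q2 = False.
(q1) alone gives q1 = True.
Now (¬q1) is unsatisfied and unit — conflict.
Backtrack on q2: now try q2 = True.
(¬q3) alone gives q3 = False.
Now (q3) is unsatisfied and unit — conflict.
Neither q2 = True nor q2 = False works.

UNSATISFIABLE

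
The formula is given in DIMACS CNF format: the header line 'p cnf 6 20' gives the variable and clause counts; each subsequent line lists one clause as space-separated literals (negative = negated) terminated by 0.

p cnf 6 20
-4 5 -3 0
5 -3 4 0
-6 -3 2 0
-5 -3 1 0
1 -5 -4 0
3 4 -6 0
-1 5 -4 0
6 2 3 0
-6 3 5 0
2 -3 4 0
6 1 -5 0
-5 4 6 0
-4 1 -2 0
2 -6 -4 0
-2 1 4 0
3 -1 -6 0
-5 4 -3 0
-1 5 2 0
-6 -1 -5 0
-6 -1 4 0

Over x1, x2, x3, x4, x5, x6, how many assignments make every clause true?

There are 2^6 = 64 truth assignments over (x1, x2, x3, x4, x5, x6).
Split on x3. With x3 = True, the clauses containing x3 are satisfied and ¬x3 drops from the rest; 2 of the 2^5 = 32 assignments to the other variables satisfy what remains.
With x3 = False, by the same count on the reduced clause set, 2 assignments work.
(One model: x1=T, x2=F, x3=T, x4=T, x5=T, x6=F.)
Total: 2 + 2 = 4.

4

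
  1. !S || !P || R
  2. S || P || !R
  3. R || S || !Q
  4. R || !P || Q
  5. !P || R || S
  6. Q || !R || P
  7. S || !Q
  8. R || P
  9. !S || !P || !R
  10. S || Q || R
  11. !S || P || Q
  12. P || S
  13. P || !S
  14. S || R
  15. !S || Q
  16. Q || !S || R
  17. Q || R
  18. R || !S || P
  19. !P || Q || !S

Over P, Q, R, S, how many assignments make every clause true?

There are 2^4 = 16 truth assignments over (P, Q, R, S).
Check each against the 19 clauses (columns in the order P, Q, R, S):
  F F F F  ✗ fails (R || P)
  F F F T  ✗ fails (R || P)
  F F T F  ✗ fails (S || P || !R)
  F F T T  ✗ fails (Q || !R || P)
  F T F F  ✗ fails (R || S || !Q)
  F T F T  ✗ fails (R || P)
  F T T F  ✗ fails (S || P || !R)
  F T T T  ✗ fails (P || !S)
  T F F F  ✗ fails (R || !P || Q)
  T F F T  ✗ fails (!S || !P || R)
  T F T F  ✓ satisfies all
  T F T T  ✗ fails (!S || !P || !R)
  T T F F  ✗ fails (R || S || !Q)
  T T F T  ✗ fails (!S || !P || R)
  T T T F  ✗ fails (S || !Q)
  T T T T  ✗ fails (!S || !P || !R)
1 of the 16 rows is a model.

1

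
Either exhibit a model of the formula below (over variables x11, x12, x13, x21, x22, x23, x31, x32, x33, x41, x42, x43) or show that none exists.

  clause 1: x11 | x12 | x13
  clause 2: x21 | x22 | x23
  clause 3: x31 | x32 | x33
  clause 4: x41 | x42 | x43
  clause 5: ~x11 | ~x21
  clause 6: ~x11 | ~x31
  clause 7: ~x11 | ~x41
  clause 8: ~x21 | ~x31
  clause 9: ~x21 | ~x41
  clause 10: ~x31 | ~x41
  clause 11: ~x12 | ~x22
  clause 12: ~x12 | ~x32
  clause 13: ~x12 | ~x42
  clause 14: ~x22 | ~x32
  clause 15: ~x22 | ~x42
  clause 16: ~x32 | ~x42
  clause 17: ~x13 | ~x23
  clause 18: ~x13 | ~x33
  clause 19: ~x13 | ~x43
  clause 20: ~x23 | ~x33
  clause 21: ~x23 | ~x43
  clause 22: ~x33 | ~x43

UNSATISFIABLE

Branch on x11: set x11 = 0.
Branch on x12: set x12 = 1.
Unit clause (~x22) forces x22 = 0.
Unit clause (~x32) forces x32 = 0.
Unit clause (~x42) forces x42 = 0.
Branch on x21: set x21 = 1.
Unit clause (~x31) forces x31 = 0.
Unit clause (x33) forces x33 = 1.
Unit clause (~x41) forces x41 = 0.
Unit clause (x43) forces x43 = 1.
That conflicts with the unit clause (~x43).
So x21 must be the other value — set x21 = 0.
Unit clause (x23) forces x23 = 1.
Unit clause (~x13) forces x13 = 0.
Unit clause (~x33) forces x33 = 0.
Unit clause (x31) forces x31 = 1.
Unit clause (~x41) forces x41 = 0.
Unit clause (x43) forces x43 = 1.
That conflicts with the unit clause (~x43).
Either choice for x21 ends in contradiction.
So x12 must be the other value — set x12 = 0.
Unit clause (x13) forces x13 = 1.
Unit clause (~x23) forces x23 = 0.
Unit clause (~x33) forces x33 = 0.
Unit clause (~x43) forces x43 = 0.
Branch on x21: set x21 = 1.
Unit clause (~x31) forces x31 = 0.
Unit clause (x32) forces x32 = 1.
Unit clause (~x41) forces x41 = 0.
Unit clause (x42) forces x42 = 1.
That conflicts with the unit clause (~x42).
So x21 must be the other value — set x21 = 0.
Unit clause (x22) forces x22 = 1.
Unit clause (~x32) forces x32 = 0.
Unit clause (x31) forces x31 = 1.
Unit clause (~x41) forces x41 = 0.
Unit clause (x42) forces x42 = 1.
That conflicts with the unit clause (~x42).
Either choice for x21 ends in contradiction.
Either choice for x12 ends in contradiction.
So x11 must be the other value — set x11 = 1.
Unit clause (~x21) forces x21 = 0.
Unit clause (~x31) forces x31 = 0.
Unit clause (~x41) forces x41 = 0.
Branch on x22: set x22 = 1.
Unit clause (~x12) forces x12 = 0.
Unit clause (~x32) forces x32 = 0.
Unit clause (x33) forces x33 = 1.
Unit clause (~x42) forces x42 = 0.
Unit clause (x43) forces x43 = 1.
That conflicts with the unit clause (~x43).
So x22 must be the other value — set x22 = 0.
Unit clause (x23) forces x23 = 1.
Unit clause (~x13) forces x13 = 0.
Unit clause (~x33) forces x33 = 0.
Unit clause (x32) forces x32 = 1.
Unit clause (~x12) forces x12 = 0.
Unit clause (~x42) forces x42 = 0.
Unit clause (x43) forces x43 = 1.
That conflicts with the unit clause (~x43).
Either choice for x22 ends in contradiction.
Either choice for x11 ends in contradiction.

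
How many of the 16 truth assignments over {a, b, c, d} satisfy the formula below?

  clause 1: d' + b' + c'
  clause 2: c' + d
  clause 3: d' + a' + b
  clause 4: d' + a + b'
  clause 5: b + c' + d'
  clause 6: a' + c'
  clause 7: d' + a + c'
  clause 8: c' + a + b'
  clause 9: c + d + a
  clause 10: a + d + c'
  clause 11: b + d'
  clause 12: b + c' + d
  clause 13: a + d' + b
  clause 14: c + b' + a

There are 2^4 = 16 truth assignments over (a, b, c, d).
Split on b. With b = 1, the clauses containing b are satisfied and b' drops from the rest; 2 of the 2^3 = 8 assignments to the other variables satisfy what remains.
With b = 0, by the same count on the reduced clause set, 1 assignment works.
(One model: a=T, b=F, c=F, d=F.)
Total: 2 + 1 = 3.

3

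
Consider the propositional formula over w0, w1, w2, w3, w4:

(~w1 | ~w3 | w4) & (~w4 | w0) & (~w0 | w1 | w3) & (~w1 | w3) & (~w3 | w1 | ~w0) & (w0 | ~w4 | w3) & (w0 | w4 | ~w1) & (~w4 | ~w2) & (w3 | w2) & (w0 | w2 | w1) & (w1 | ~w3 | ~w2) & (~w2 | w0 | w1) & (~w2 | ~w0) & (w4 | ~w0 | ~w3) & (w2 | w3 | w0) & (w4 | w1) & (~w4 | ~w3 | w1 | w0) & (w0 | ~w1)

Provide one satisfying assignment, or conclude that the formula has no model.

w0=1, w1=1, w2=0, w3=1, w4=1

Branch on w4: set w4 = 1.
(w0) alone gives w0 = 1.
(~w2) alone gives w2 = 0.
(w3) alone gives w3 = 1.
(w1) alone gives w1 = 1.
Every clause now holds.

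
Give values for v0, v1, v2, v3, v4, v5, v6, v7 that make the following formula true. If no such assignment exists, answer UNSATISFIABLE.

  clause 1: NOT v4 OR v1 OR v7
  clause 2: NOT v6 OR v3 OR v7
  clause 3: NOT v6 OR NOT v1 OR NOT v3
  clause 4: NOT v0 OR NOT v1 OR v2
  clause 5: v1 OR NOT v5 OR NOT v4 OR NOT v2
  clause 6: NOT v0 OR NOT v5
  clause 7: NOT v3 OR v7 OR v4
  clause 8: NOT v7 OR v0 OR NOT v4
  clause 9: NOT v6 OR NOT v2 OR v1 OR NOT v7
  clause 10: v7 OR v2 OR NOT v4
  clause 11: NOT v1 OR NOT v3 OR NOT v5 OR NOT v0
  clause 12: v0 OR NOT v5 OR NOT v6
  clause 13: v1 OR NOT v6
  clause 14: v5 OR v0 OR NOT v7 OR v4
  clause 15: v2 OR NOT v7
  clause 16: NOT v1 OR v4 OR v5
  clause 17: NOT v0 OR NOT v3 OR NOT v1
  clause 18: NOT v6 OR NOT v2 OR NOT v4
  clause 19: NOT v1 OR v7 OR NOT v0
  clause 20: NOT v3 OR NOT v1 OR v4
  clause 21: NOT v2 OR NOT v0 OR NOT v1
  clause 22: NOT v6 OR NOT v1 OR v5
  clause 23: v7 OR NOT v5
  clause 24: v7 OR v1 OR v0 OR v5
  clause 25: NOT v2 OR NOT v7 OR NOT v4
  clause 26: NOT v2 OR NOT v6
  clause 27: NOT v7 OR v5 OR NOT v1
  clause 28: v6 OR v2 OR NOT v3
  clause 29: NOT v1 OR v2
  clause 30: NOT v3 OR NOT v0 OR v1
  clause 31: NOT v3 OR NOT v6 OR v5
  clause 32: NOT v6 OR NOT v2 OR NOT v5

Case v0 = false:
Case v7 = true:
Unit clause (NOT v4) forces v4 = false.
Unit clause (v5) forces v5 = true.
Unit clause (NOT v6) forces v6 = false.
Unit clause (v2) forces v2 = true.
Case v3 = false:
No clause remains; v1 is free.

v0 ↦ false, v1 ↦ true, v2 ↦ true, v3 ↦ false, v4 ↦ false, v5 ↦ true, v6 ↦ false, v7 ↦ true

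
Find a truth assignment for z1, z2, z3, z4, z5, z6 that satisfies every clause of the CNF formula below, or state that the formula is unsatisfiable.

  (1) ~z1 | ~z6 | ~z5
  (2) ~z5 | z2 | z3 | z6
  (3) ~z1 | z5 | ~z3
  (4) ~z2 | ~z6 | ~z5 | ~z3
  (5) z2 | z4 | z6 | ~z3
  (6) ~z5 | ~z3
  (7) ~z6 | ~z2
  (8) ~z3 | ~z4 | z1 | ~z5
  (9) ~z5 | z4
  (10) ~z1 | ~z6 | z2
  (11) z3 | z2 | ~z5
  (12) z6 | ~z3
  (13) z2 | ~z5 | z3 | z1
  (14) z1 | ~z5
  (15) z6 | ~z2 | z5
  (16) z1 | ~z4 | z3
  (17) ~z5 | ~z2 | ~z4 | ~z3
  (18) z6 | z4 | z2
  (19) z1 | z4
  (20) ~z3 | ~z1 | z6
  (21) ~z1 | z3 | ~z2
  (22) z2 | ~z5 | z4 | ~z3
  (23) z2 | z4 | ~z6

z1 ↦ 0,  z2 ↦ 0,  z3 ↦ 1,  z4 ↦ 1,  z5 ↦ 0,  z6 ↦ 1

Try z5 = 0.
Try z1 = 0.
The clause (z4) is unit, so z4 = 1.
The clause (z3) is unit, so z3 = 1.
The clause (z6) is unit, so z6 = 1.
The clause (~z2) is unit, so z2 = 0.
Every clause now holds.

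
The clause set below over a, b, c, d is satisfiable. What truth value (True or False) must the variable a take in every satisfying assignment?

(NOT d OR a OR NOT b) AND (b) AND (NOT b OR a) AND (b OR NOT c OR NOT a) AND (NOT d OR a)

True

Suppose a = false.
From the singleton clause (b), b = true.
Now (NOT b) is unsatisfied and unit — conflict.
So every satisfying assignment has a = True.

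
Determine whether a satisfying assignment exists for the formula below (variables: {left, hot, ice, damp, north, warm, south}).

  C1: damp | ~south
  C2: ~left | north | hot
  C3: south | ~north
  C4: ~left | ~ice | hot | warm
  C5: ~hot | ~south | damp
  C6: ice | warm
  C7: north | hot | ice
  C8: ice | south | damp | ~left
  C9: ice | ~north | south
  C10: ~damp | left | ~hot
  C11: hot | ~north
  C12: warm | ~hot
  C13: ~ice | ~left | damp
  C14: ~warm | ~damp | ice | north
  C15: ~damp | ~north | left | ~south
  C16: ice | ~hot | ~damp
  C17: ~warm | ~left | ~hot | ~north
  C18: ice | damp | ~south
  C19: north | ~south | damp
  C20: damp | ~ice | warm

Yes, satisfiable

Try damp = 1.
Try south = 1.
Try ice = 1.
Try left = 0.
From the singleton clause (~hot), hot = 0.
From the singleton clause (~north), north = 0.
No clause remains; warm is free.
A satisfying assignment: left ↦ 0, hot ↦ 0, ice ↦ 1, damp ↦ 1, north ↦ 0, warm ↦ 1, south ↦ 1.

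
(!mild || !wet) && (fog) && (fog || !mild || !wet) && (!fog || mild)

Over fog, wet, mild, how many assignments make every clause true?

1

There are 2^3 = 8 truth assignments over (fog, wet, mild).
Check each against the 4 clauses (columns in the order fog, wet, mild):
  F F F  ✗ fails (fog)
  F F T  ✗ fails (fog)
  F T F  ✗ fails (fog)
  F T T  ✗ fails (!mild || !wet)
  T F F  ✗ fails (!fog || mild)
  T F T  ✓ satisfies all
  T T F  ✗ fails (!fog || mild)
  T T T  ✗ fails (!mild || !wet)
1 of the 8 rows is a model.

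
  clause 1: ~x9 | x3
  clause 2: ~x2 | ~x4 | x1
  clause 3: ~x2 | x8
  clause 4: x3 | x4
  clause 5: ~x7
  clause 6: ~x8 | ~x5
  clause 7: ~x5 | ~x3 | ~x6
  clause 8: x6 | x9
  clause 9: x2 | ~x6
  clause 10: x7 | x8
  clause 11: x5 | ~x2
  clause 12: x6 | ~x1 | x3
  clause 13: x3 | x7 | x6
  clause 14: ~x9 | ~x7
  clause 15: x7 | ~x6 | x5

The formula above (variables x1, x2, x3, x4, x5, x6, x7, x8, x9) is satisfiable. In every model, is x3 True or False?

Suppose x3 = 0.
The clause (~x9) is unit, so x9 = 0.
The clause (x4) is unit, so x4 = 1.
The clause (~x7) is unit, so x7 = 0.
The clause (x6) is unit, so x6 = 1.
The clause (x2) is unit, so x2 = 1.
The clause (x1) is unit, so x1 = 1.
The clause (x8) is unit, so x8 = 1.
The clause (~x5) is unit, so x5 = 0.
But (x5) is also a unit clause — contradiction.
So every satisfying assignment has x3 = True.

True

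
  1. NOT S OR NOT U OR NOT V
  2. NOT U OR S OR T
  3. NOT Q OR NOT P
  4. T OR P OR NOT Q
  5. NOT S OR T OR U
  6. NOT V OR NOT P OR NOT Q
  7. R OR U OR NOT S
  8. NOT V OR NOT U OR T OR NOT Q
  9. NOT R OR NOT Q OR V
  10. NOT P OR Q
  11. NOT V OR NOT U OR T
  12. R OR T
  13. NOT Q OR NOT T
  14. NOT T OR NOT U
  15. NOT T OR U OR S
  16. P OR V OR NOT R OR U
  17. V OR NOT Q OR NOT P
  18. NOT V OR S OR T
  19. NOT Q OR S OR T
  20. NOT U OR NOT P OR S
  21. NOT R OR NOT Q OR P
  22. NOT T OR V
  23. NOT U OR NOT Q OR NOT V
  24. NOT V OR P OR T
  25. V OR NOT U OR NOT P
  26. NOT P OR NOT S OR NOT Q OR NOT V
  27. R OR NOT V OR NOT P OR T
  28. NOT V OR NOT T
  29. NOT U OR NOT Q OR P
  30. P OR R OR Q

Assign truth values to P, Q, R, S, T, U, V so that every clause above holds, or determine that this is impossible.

P=false, Q=false, R=true, S=true, T=false, U=true, V=false

Suppose Q = false.
From the singleton clause (NOT P), P = false.
From the singleton clause (R), R = true.
Suppose T = false.
From the singleton clause (NOT V), V = false.
From the singleton clause (U), U = true.
From the singleton clause (S), S = true.
All clauses are satisfied.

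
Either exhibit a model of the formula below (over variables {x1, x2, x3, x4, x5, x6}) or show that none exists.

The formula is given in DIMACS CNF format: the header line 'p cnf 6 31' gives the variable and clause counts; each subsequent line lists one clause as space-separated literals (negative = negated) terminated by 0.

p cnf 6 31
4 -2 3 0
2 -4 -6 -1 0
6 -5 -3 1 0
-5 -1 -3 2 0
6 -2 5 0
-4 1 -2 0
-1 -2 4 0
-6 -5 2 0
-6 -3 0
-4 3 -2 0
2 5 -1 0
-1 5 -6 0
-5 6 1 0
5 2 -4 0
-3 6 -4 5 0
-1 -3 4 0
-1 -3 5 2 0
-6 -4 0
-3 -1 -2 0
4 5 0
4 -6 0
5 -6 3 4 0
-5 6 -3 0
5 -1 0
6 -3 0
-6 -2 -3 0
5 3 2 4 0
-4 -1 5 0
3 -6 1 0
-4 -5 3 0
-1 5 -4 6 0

Suppose x6 = False.
The clause (¬x3) is unit, so x3 = False.
Suppose x4 = False.
The clause (¬x2) is unit, so x2 = False.
The clause (x5) is unit, so x5 = True.
The clause (x1) is unit, so x1 = True.
Every clause now holds.

x1: True,  x2: False,  x3: False,  x4: False,  x5: True,  x6: False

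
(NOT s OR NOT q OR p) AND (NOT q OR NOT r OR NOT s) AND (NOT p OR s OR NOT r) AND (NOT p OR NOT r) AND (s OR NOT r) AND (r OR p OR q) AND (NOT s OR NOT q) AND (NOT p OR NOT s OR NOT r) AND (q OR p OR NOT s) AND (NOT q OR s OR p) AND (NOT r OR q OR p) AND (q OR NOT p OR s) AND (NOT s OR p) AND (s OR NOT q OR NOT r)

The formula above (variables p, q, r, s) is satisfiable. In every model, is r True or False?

Suppose r = true.
(NOT p) alone gives p = false.
(s) alone gives s = true.
But (NOT s) is also a unit clause — contradiction.
So every satisfying assignment has r = False.

False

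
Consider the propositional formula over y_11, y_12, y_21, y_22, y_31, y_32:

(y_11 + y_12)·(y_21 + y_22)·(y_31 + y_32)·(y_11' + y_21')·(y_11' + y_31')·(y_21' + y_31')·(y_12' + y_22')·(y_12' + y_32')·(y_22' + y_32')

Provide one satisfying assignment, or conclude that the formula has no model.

UNSATISFIABLE

Try y_11 = 1.
From the singleton clause (y_21'), y_21 = 0.
From the singleton clause (y_22), y_22 = 1.
From the singleton clause (y_31'), y_31 = 0.
From the singleton clause (y_32), y_32 = 1.
Now (y_32') is unsatisfied and unit — conflict.
Undo y_11 and try y_11 = 0.
From the singleton clause (y_12), y_12 = 1.
From the singleton clause (y_22'), y_22 = 0.
From the singleton clause (y_21), y_21 = 1.
From the singleton clause (y_31'), y_31 = 0.
From the singleton clause (y_32), y_32 = 1.
Now (y_32') is unsatisfied and unit — conflict.
Neither y_11 = 1 nor y_11 = 0 works.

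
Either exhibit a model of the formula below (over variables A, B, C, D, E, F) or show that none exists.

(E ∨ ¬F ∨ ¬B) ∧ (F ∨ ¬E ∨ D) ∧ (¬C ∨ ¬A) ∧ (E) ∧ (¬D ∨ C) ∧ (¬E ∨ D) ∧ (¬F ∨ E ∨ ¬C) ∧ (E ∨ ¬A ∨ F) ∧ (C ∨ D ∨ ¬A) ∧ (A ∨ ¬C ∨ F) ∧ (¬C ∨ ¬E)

The clause (E) is unit, so E = True.
The clause (D) is unit, so D = True.
The clause (C) is unit, so C = True.
That conflicts with the unit clause (¬C).

UNSATISFIABLE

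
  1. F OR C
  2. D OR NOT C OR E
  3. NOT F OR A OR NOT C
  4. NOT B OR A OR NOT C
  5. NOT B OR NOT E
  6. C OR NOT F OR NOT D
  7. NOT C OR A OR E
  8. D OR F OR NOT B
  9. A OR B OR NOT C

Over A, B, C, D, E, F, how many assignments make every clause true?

There are 2^6 = 64 truth assignments over (A, B, C, D, E, F).
Split on F. With F = true, the clauses containing F are satisfied and NOT F drops from the rest; 10 of the 2^5 = 32 assignments to the other variables satisfy what remains.
With F = false, by the same count on the reduced clause set, 4 assignments work.
Total: 10 + 4 = 14.

14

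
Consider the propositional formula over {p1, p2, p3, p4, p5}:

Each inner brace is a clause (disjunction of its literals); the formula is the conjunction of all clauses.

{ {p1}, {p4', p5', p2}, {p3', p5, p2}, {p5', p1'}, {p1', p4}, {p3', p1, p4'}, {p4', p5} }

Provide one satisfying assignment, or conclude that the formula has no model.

(p1) alone gives p1 = 1.
(p5') alone gives p5 = 0.
(p4) alone gives p4 = 1.
But (p4') is also a unit clause — contradiction.

UNSATISFIABLE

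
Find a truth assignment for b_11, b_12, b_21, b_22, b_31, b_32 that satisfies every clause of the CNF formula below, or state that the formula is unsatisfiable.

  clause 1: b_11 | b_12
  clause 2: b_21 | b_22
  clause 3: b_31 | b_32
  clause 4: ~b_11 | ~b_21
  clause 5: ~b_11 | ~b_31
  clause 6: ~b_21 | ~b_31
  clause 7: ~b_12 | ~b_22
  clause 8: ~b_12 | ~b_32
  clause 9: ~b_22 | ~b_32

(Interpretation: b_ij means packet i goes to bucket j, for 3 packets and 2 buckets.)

Try b_11 = 1.
(~b_21) alone gives b_21 = 0.
(b_22) alone gives b_22 = 1.
(~b_31) alone gives b_31 = 0.
(b_32) alone gives b_32 = 1.
That conflicts with the unit clause (~b_32).
Undo b_11 and try b_11 = 0.
(b_12) alone gives b_12 = 1.
(~b_22) alone gives b_22 = 0.
(b_21) alone gives b_21 = 1.
(~b_31) alone gives b_31 = 0.
(b_32) alone gives b_32 = 1.
That conflicts with the unit clause (~b_32).
Neither b_11 = 1 nor b_11 = 0 works.

UNSATISFIABLE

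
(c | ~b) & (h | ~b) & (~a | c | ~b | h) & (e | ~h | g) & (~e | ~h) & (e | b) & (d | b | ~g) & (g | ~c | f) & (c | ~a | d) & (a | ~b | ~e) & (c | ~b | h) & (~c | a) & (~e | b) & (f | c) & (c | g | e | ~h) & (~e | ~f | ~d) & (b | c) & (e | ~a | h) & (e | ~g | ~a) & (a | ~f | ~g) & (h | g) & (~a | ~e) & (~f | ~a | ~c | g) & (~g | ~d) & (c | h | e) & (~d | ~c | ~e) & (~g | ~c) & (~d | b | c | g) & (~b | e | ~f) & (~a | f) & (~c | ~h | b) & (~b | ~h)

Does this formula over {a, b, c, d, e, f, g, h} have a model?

No, unsatisfiable

Case c = 1:
(a) alone gives a = 1.
(~e) alone gives e = 0.
(b) alone gives b = 1.
(h) alone gives h = 1.
That conflicts with the unit clause (~h).
So c must be the other value — set c = 0.
(~b) alone gives b = 0.
That conflicts with the unit clause (b).
Either choice for c ends in contradiction.
No assignment satisfies every clause.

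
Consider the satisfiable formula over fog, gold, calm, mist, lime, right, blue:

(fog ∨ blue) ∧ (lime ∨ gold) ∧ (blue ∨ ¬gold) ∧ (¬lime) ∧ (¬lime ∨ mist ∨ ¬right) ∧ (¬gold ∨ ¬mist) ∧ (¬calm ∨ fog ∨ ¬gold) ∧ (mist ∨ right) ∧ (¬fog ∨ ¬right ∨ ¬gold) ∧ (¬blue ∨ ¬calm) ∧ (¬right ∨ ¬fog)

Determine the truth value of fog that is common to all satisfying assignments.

Suppose fog = True.
The clause (¬lime) is unit, so lime = False.
The clause (gold) is unit, so gold = True.
The clause (blue) is unit, so blue = True.
The clause (¬mist) is unit, so mist = False.
The clause (right) is unit, so right = True.
But (¬right) is also a unit clause — contradiction.
So every satisfying assignment has fog = False.

False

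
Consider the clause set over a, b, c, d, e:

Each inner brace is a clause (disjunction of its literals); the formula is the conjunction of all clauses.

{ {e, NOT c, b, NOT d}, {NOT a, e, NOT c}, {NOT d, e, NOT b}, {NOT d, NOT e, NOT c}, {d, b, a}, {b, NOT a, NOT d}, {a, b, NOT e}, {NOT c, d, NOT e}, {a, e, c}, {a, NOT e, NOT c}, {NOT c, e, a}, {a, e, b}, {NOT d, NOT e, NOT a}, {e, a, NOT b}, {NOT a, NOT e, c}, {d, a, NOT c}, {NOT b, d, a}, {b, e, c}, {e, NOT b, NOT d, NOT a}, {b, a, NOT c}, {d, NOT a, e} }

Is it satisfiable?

Suppose a = false.
Suppose d = true.
Suppose e = true.
The clause (NOT c) is unit, so c = false.
The clause (b) is unit, so b = true.
All clauses are satisfied.
A satisfying assignment: a=false; b=true; c=false; d=true; e=true.

Satisfiable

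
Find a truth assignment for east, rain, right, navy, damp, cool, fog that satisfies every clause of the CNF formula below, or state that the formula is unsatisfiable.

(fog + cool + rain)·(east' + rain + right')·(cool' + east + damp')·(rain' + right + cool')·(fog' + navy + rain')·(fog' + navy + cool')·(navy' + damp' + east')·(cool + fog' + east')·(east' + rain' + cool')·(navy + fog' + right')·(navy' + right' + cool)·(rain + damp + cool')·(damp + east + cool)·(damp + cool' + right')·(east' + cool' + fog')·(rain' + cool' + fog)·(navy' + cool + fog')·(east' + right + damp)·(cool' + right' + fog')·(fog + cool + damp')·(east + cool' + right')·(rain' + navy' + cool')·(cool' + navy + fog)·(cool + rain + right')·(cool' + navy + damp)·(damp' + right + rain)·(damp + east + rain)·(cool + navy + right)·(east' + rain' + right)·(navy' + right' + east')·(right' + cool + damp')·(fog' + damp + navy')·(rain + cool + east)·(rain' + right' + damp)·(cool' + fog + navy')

Suppose fog = 1.
Suppose navy = 1.
(cool) alone gives cool = 1.
(east') alone gives east = 0.
(damp') alone gives damp = 0.
But (damp) is also a unit clause — contradiction.
Backtrack on navy: now try navy = 0.
(rain') alone gives rain = 0.
(cool') alone gives cool = 0.
(east') alone gives east = 0.
But (east) is also a unit clause — contradiction.
Both values of navy lead to a conflict.
Backtrack on fog: now try fog = 0.
Suppose cool = 1.
(rain') alone gives rain = 0.
(damp) alone gives damp = 1.
(east) alone gives east = 1.
(right') alone gives right = 0.
But (right) is also a unit clause — contradiction.
Backtrack on cool: now try cool = 0.
(rain) alone gives rain = 1.
(damp') alone gives damp = 0.
(east) alone gives east = 1.
(right) alone gives right = 1.
But (right') is also a unit clause — contradiction.
Both values of cool lead to a conflict.
Both values of fog lead to a conflict.

UNSATISFIABLE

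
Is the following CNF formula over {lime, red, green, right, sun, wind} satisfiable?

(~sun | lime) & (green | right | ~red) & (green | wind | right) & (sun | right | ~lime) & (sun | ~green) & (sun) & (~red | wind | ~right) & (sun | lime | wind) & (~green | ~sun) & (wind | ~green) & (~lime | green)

Unsatisfiable

The clause (sun) is unit, so sun = 1.
The clause (lime) is unit, so lime = 1.
The clause (~green) is unit, so green = 0.
Now (green) is unsatisfied and unit — conflict.
No assignment satisfies every clause.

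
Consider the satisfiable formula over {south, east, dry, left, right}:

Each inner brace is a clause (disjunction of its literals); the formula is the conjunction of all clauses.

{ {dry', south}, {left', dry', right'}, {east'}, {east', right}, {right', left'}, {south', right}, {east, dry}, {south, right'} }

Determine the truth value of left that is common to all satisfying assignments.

False

Suppose left = 1.
(east') alone gives east = 0.
(right') alone gives right = 0.
(south') alone gives south = 0.
(dry') alone gives dry = 0.
But (dry) is also a unit clause — contradiction.
So every satisfying assignment has left = False.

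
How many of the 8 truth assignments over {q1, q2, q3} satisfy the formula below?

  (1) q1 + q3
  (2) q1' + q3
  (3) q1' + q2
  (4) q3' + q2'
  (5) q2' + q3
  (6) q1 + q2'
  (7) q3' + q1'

1

There are 2^3 = 8 truth assignments over (q1, q2, q3).
Check each against the 7 clauses (columns in the order q1, q2, q3):
  F F F  ✗ fails (q1 + q3)
  F F T  ✓ satisfies all
  F T F  ✗ fails (q1 + q3)
  F T T  ✗ fails (q3' + q2')
  T F F  ✗ fails (q1' + q3)
  T F T  ✗ fails (q1' + q2)
  T T F  ✗ fails (q1' + q3)
  T T T  ✗ fails (q3' + q2')
1 of the 8 rows is a model.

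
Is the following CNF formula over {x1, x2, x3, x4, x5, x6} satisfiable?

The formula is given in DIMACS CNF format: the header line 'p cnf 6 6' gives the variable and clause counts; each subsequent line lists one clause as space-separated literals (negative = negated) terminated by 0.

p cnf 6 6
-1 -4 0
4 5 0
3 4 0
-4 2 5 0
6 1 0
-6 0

Yes, satisfiable

The clause (¬x6) is unit, so x6 = False.
The clause (x1) is unit, so x1 = True.
The clause (¬x4) is unit, so x4 = False.
The clause (x5) is unit, so x5 = True.
The clause (x3) is unit, so x3 = True.
All clauses hold; x2 can take either value.
A satisfying assignment: x1 ↦ True; x2 ↦ False; x3 ↦ True; x4 ↦ False; x5 ↦ True; x6 ↦ False.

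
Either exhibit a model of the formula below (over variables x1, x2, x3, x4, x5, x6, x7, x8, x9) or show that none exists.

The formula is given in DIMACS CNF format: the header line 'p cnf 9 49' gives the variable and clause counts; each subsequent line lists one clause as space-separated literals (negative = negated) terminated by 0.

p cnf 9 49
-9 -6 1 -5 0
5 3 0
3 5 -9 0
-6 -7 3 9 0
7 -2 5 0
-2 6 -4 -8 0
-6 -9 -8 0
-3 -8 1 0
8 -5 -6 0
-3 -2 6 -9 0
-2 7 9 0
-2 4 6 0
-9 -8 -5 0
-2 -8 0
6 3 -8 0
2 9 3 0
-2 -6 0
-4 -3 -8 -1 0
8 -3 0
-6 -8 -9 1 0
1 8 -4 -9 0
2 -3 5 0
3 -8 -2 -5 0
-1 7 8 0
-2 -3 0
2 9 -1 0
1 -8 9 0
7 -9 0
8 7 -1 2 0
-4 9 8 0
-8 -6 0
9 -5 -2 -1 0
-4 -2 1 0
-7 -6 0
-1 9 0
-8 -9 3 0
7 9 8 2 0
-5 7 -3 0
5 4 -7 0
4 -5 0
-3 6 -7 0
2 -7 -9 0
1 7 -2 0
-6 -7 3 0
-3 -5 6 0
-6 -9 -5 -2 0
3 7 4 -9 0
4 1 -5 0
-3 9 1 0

Suppose x5 = True.
The clause (x4) is unit, so x4 = True.
Suppose x8 = False.
The clause (¬x6) is unit, so x6 = False.
The clause (¬x3) is unit, so x3 = False.
The clause (x9) is unit, so x9 = True.
The clause (x1) is unit, so x1 = True.
The clause (x7) is unit, so x7 = True.
The clause (x2) is unit, so x2 = True.
All clauses are satisfied.

x1: True,  x2: True,  x3: False,  x4: True,  x5: True,  x6: False,  x7: True,  x8: False,  x9: True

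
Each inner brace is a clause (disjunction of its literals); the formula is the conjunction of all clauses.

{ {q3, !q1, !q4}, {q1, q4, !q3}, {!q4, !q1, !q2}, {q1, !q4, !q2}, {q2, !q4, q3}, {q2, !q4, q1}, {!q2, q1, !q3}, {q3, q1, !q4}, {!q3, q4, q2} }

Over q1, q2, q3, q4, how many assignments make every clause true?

There are 2^4 = 16 truth assignments over (q1, q2, q3, q4).
Split on q4. With q4 = true, the clauses containing q4 are satisfied and !q4 drops from the rest; 1 of the 2^3 = 8 assignments to the other variables satisfy what remains.
With q4 = false, by the same count on the reduced clause set, 5 assignments work.
(One model: q1=F, q2=F, q3=F, q4=F.)
Total: 1 + 5 = 6.

6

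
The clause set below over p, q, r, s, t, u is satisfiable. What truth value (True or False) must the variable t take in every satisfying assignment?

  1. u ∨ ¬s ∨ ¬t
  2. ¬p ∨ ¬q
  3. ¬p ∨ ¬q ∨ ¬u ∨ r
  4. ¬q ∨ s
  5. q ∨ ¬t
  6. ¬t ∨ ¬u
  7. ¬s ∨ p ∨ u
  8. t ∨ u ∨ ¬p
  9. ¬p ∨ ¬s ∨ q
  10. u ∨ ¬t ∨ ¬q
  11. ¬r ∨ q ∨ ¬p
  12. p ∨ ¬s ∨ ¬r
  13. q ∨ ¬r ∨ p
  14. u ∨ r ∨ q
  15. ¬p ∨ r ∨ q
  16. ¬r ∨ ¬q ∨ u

False

Suppose t = True.
The clause (q) is unit, so q = True.
The clause (¬p) is unit, so p = False.
The clause (s) is unit, so s = True.
The clause (u) is unit, so u = True.
But (¬u) is also a unit clause — contradiction.
So every satisfying assignment has t = False.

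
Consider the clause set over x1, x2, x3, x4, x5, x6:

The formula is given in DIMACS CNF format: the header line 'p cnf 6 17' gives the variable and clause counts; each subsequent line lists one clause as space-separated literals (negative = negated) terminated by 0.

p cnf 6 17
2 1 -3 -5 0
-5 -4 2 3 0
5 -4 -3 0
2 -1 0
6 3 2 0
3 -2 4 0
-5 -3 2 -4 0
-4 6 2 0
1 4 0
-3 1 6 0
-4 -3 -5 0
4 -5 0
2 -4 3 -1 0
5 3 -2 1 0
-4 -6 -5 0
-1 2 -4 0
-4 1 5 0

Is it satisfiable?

Branch on x2: set x2 = True.
Branch on x3: set x3 = False.
From the singleton clause (x4), x4 = True.
Branch on x5: set x5 = True.
From the singleton clause (¬x6), x6 = False.
Every clause is now satisfied; x1 is unconstrained.
A satisfying assignment: x1 ↦ False,  x2 ↦ True,  x3 ↦ False,  x4 ↦ True,  x5 ↦ True,  x6 ↦ False.

Satisfiable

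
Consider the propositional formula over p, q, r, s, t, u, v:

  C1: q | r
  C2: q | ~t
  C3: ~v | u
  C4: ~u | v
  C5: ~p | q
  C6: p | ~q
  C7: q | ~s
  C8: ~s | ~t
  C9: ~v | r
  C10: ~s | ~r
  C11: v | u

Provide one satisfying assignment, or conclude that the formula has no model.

Case q = 0:
From the singleton clause (r), r = 1.
From the singleton clause (~t), t = 0.
From the singleton clause (~p), p = 0.
From the singleton clause (~s), s = 0.
Case v = 1:
From the singleton clause (u), u = 1.
This assignment satisfies each clause.

p: 0; q: 0; r: 1; s: 0; t: 0; u: 1; v: 1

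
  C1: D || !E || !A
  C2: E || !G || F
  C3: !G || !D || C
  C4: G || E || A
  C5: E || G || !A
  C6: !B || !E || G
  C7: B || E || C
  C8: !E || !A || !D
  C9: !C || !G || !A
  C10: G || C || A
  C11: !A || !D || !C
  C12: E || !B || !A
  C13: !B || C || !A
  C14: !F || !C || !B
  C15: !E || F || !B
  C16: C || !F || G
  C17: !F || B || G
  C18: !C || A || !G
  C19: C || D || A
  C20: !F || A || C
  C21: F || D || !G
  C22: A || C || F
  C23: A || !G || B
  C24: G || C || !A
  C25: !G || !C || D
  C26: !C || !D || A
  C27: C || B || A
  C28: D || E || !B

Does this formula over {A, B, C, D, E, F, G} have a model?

Yes

Branch on D: set D = false.
Branch on E: set E = true.
From the singleton clause (!A), A = false.
From the singleton clause (C), C = true.
From the singleton clause (!G), G = false.
From the singleton clause (!B), B = false.
From the singleton clause (!F), F = false.
This assignment satisfies each clause.
A satisfying assignment: A=false; B=false; C=true; D=false; E=true; F=false; G=false.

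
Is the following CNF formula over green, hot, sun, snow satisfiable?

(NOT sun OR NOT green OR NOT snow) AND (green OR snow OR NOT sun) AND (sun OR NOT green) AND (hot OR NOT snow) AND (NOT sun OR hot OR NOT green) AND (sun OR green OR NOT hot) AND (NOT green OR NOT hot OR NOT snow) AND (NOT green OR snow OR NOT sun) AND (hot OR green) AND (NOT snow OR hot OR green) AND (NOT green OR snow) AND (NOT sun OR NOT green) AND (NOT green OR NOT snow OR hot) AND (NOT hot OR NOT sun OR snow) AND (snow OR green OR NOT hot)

Yes

Case sun = true:
The clause (NOT green) is unit, so green = false.
The clause (snow) is unit, so snow = true.
The clause (hot) is unit, so hot = true.
Every clause now holds.
A satisfying assignment: green=false, hot=true, sun=true, snow=true.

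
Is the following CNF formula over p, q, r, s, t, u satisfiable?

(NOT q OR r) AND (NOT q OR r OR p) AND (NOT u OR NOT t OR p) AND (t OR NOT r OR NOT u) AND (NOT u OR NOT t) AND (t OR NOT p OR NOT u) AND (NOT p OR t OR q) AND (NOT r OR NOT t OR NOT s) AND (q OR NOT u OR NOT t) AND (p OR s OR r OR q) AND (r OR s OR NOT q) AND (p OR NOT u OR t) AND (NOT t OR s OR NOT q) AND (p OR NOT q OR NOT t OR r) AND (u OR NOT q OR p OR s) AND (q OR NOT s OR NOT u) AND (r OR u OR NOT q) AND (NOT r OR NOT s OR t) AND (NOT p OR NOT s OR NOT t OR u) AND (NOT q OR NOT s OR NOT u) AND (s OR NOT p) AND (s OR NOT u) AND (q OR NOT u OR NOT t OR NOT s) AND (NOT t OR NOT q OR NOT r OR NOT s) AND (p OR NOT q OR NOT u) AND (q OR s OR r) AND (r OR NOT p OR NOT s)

Try q = false.
Try u = false.
Try p = false.
Try s = false.
From the singleton clause (r), r = true.
No clause remains; t is free.
A satisfying assignment: p=false,  q=false,  r=true,  s=false,  t=true,  u=false.

Yes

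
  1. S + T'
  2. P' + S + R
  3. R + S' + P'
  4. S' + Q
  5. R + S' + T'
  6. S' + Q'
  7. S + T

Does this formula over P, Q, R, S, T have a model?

Unsatisfiable

Case S = 1:
The clause (Q) is unit, so Q = 1.
That conflicts with the unit clause (Q').
Undo S and try S = 0.
The clause (T') is unit, so T = 0.
That conflicts with the unit clause (T).
Both values of S lead to a conflict.
No assignment satisfies every clause.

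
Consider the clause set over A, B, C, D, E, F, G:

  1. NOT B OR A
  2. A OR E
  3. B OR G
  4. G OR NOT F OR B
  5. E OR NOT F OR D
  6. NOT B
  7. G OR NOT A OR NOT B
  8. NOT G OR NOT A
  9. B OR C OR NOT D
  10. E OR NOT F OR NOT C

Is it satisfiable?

From the singleton clause (NOT B), B = false.
From the singleton clause (G), G = true.
From the singleton clause (NOT A), A = false.
From the singleton clause (E), E = true.
Branch on C: set C = true.
No clause remains; D, F are free.
A satisfying assignment: A=false, B=false, C=true, D=true, E=true, F=false, G=true.

Yes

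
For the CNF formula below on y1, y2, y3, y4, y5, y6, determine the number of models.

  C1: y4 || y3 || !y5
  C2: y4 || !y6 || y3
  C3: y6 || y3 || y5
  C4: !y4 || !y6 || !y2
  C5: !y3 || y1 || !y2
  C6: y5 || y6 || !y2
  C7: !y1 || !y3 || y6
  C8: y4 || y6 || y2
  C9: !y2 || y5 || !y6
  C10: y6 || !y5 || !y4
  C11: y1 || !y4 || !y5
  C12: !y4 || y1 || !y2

There are 2^6 = 64 truth assignments over (y1, y2, y3, y4, y5, y6).
Split on y6. With y6 = true, the clauses containing y6 are satisfied and !y6 drops from the rest; 11 of the 2^5 = 32 assignments to the other variables satisfy what remains.
With y6 = false, by the same count on the reduced clause set, 1 assignment works.
(One model: y1=F, y2=F, y3=F, y4=T, y5=F, y6=T.)
Total: 11 + 1 = 12.

12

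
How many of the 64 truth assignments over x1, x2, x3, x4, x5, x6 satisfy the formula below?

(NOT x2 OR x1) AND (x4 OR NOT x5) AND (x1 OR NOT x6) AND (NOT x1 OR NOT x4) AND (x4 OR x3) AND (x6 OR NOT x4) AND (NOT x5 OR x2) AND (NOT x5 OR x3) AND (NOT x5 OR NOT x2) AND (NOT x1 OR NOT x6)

There are 2^6 = 64 truth assignments over (x1, x2, x3, x4, x5, x6).
Split on x5. With x5 = true, the clauses containing x5 are satisfied and NOT x5 drops from the rest; 0 of the 2^5 = 32 assignments to the other variables satisfy what remains.
With x5 = false, by the same count on the reduced clause set, 3 assignments work.
Total: 0 + 3 = 3.

3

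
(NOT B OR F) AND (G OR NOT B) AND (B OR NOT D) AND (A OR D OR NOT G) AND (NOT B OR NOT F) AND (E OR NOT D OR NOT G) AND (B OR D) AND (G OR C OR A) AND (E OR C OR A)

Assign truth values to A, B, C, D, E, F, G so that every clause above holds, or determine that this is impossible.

UNSATISFIABLE

Suppose B = false.
The clause (NOT D) is unit, so D = false.
That conflicts with the unit clause (D).
Undo B and try B = true.
The clause (F) is unit, so F = true.
That conflicts with the unit clause (NOT F).
Neither B = true nor B = false works.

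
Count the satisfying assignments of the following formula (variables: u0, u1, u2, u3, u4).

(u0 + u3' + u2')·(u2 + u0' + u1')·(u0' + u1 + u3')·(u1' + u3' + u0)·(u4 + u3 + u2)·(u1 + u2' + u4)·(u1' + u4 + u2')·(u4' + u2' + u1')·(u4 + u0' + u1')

7

There are 2^5 = 32 truth assignments over (u0, u1, u2, u3, u4).
Split on u0. With u0 = 1, the clauses containing u0 are satisfied and u0' drops from the rest; 2 of the 2^4 = 16 assignments to the other variables satisfy what remains.
With u0 = 0, by the same count on the reduced clause set, 5 assignments work.
Total: 2 + 5 = 7.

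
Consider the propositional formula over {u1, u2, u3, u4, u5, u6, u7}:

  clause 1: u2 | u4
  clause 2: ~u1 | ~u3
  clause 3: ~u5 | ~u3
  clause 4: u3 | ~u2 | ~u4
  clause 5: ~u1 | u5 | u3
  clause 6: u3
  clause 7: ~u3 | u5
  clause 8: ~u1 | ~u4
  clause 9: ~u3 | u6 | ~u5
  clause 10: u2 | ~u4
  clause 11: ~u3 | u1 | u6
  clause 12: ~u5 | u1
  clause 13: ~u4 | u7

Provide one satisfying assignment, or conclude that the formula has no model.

UNSATISFIABLE

Unit clause (u3) forces u3 = 1.
Unit clause (~u1) forces u1 = 0.
Unit clause (~u5) forces u5 = 0.
Now (u5) is unsatisfied and unit — conflict.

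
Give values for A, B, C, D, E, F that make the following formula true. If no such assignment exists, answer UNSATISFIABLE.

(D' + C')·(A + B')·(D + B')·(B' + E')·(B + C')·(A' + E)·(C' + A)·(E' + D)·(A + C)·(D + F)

Try D = 1.
(C') alone gives C = 0.
(A) alone gives A = 1.
(E) alone gives E = 1.
(B') alone gives B = 0.
All clauses hold; F can take either value.

A: 1; B: 0; C: 0; D: 1; E: 1; F: 1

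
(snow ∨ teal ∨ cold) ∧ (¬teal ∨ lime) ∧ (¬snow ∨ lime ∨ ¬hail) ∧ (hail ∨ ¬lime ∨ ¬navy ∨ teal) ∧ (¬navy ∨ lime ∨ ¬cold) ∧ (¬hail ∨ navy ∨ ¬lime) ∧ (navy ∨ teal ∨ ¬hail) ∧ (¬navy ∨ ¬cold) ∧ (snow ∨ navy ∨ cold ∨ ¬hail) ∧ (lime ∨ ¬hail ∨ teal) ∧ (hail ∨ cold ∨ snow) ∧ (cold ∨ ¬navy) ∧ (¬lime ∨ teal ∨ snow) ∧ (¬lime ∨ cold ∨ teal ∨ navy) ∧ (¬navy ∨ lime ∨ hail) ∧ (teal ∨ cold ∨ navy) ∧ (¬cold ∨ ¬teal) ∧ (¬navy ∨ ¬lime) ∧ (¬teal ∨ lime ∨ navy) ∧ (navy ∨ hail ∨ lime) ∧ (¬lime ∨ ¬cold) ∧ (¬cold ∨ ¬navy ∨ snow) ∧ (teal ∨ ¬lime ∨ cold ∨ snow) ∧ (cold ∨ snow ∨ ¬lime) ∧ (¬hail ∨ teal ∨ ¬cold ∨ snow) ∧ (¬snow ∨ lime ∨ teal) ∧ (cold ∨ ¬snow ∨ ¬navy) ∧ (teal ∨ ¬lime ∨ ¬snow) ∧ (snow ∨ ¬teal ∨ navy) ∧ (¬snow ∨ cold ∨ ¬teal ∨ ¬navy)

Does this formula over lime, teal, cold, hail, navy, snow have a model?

Yes

Suppose teal = True.
From the singleton clause (lime), lime = True.
From the singleton clause (¬cold), cold = False.
From the singleton clause (¬navy), navy = False.
From the singleton clause (¬hail), hail = False.
From the singleton clause (snow), snow = True.
This assignment satisfies each clause.
A satisfying assignment: lime: True, teal: True, cold: False, hail: False, navy: False, snow: True.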